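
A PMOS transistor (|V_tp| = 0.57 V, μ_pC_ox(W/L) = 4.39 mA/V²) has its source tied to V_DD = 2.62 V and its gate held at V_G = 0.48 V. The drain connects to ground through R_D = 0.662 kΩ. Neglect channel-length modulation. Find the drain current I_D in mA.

V_SG = V_DD − V_G = 2.62 − 0.48 = 2.14 V, so V_ov = 2.14 − 0.57 = 1.57 V.
Assume saturation: I_D = ½ k_p V_ov² = 0.5 × 4.39 × 1.57² = 5.41 mA, giving V_SD = V_DD − I_D R_D = 2.62 − 5.41 × 0.662 = -0.962 V.
But -0.962 V < V_ov = 1.57 V, so the device is actually in triode.
In triode I_D = k_p[V_ov V_SD − ½ V_SD²] and I_D = (V_DD − V_SD)/R_D. Equating: 1.45 V_SD² − 5.563 V_SD + 2.62 = 0, giving V_SD = 0.55 V (the root below V_ov).
I_D = (2.62 − 0.55) / 0.662 = 3.13 mA.

I_D = 3.13 mA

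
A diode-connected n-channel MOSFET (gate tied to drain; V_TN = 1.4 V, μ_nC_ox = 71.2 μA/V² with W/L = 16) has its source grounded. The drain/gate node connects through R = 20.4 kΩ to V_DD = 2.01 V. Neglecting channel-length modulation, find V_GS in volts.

With gate tied to drain, V_GS = V_DS ≥ V_GS − V_TN, so the device is in saturation.
k_n = μ_nC_ox · (W/L) = 1.139 mA/V².
KCL at the drain: ½ k_n (V_GS − V_TN)² = (V_DD − V_GS)/R.
Let x = V_GS − 1.4. Then 11.6 x² + x − 0.61 = 0, giving x = 0.19 V (positive root), so V_GS = 1.59 V.
I_D = (V_DD − V_GS)/R = (2.01 − 1.59) / 20.4 = 0.0206 mA.

V_GS = 1.59 V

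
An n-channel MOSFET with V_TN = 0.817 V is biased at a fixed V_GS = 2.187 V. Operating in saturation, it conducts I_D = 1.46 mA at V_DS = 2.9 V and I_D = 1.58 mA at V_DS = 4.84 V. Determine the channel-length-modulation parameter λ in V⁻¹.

With V_GS fixed, I_D ∝ (1 + λ V_DS) in saturation, so I_D2/I_D1 = (1 + λ V_DS2)/(1 + λ V_DS1).
1.58/1.46 = 1.082 = (1 + 4.84 λ)/(1 + 2.9 λ).
Solving: λ (I_D1 V_DS2 − I_D2 V_DS1) = I_D2 − I_D1, so λ = (1.58 − 1.46) / (1.46 × 4.84 − 1.58 × 2.9) = 0.12 / 2.48 = 0.0483 V⁻¹.

λ = 0.0483 V⁻¹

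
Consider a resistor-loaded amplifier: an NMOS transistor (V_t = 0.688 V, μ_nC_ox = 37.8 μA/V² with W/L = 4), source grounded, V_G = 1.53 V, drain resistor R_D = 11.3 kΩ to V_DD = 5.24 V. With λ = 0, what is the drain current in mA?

V_GS = V_G = 1.53 V, so V_ov = 1.53 − 0.688 = 0.842 V.
k_n = μ_nC_ox · (W/L) = 0.1512 mA/V².
Assume saturation: I_D = ½ k_n V_ov² = 0.5 × 0.1512 × 0.842² = 0.0536 mA, giving V_DS = V_DD − I_D R_D = 5.24 − 0.0536 × 11.3 = 4.63 V.
V_DS = 4.63 V ≥ V_ov = 0.842 V, confirming saturation.

I_D = 0.0536 mA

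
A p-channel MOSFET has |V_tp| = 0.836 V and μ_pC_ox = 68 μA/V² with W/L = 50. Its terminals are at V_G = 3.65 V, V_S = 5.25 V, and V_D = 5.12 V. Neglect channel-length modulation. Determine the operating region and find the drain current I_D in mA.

V_SG = V_S − V_G = 5.25 − 3.65 = 1.6 V; V_SD = V_S − V_D = 5.25 − 5.12 = 0.13 V.
k_p = μ_pC_ox · (W/L) = 3.4 mA/V².
V_ov = V_SG − |V_tp| = 1.6 − 0.836 = 0.764 V.
Since V_SD = 0.13 V < V_ov = 0.764 V, the device is in the triode region.
I_D = k_p [V_ov · V_SD − ½ V_SD²] = 3.4 × [0.764 × 0.13 − 0.5 × 0.13²] = 0.309 mA.

Triode; I_D = 0.309 mA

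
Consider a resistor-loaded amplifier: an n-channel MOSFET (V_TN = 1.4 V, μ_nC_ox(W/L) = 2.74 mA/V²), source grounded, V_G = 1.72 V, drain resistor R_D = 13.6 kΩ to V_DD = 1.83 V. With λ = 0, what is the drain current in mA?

I_D = 0.120 mA

V_GS = V_G = 1.72 V, so V_ov = 1.72 − 1.4 = 0.32 V.
Assume saturation: I_D = ½ k_n V_ov² = 0.5 × 2.74 × 0.32² = 0.14 mA, giving V_DS = V_DD − I_D R_D = 1.83 − 0.14 × 13.6 = -0.0779 V.
But -0.0779 V < V_ov = 0.32 V, so the device is actually in triode.
In triode I_D = k_n[V_ov V_DS − ½ V_DS²] and I_D = (V_DD − V_DS)/R_D. Equating: 18.6 V_DS² − 12.92 V_DS + 1.83 = 0, giving V_DS = 0.198 V (the root below V_ov).
I_D = (1.83 − 0.198) / 13.6 = 0.12 mA.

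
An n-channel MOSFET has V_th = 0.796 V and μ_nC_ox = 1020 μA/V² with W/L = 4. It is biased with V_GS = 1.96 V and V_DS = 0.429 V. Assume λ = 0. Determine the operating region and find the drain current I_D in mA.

k_n = μ_nC_ox · (W/L) = 4.08 mA/V².
V_ov = V_GS − V_th = 1.96 − 0.796 = 1.16 V.
Since V_DS = 0.429 V < V_ov = 1.16 V, the device is in the triode region.
I_D = k_n [V_ov · V_DS − ½ V_DS²] = 4.08 × [1.16 × 0.429 − 0.5 × 0.429²] = 1.66 mA.

Triode; I_D = 1.66 mA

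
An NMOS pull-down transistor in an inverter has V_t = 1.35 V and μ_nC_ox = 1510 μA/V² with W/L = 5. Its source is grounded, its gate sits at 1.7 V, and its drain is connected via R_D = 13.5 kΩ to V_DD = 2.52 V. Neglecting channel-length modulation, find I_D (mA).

V_GS = V_G = 1.7 V, so V_ov = 1.7 − 1.35 = 0.35 V.
k_n = μ_nC_ox · (W/L) = 7.55 mA/V².
Assume saturation: I_D = ½ k_n V_ov² = 0.5 × 7.55 × 0.35² = 0.462 mA, giving V_DS = V_DD − I_D R_D = 2.52 − 0.462 × 13.5 = -3.72 V.
But -3.72 V < V_ov = 0.35 V, so the device is actually in triode.
In triode I_D = k_n[V_ov V_DS − ½ V_DS²] and I_D = (V_DD − V_DS)/R_D. Equating: 51 V_DS² − 36.67 V_DS + 2.52 = 0, giving V_DS = 0.0769 V (the root below V_ov).
I_D = (2.52 − 0.0769) / 13.5 = 0.181 mA.

I_D = 0.181 mA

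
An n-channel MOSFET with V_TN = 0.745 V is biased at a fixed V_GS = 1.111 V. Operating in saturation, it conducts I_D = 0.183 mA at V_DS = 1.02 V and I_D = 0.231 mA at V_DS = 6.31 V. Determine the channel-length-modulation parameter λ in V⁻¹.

With V_GS fixed, I_D ∝ (1 + λ V_DS) in saturation, so I_D2/I_D1 = (1 + λ V_DS2)/(1 + λ V_DS1).
0.231/0.183 = 1.262 = (1 + 6.31 λ)/(1 + 1.02 λ).
Solving: λ (I_D1 V_DS2 − I_D2 V_DS1) = I_D2 − I_D1, so λ = (0.231 − 0.183) / (0.183 × 6.31 − 0.231 × 1.02) = 0.048 / 0.919 = 0.0522 V⁻¹.

λ = 0.0522 V⁻¹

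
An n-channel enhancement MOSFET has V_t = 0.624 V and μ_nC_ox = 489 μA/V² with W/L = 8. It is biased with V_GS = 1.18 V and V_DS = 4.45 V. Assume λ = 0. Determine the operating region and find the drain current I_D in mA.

k_n = μ_nC_ox · (W/L) = 3.912 mA/V².
V_ov = V_GS − V_t = 1.18 − 0.624 = 0.556 V.
Since V_DS = 4.45 V ≥ V_ov = 0.556 V, the device is in saturation.
I_D = ½ k_n V_ov² = 0.5 × 3.912 × 0.556² = 0.605 mA.

Saturation; I_D = 0.605 mA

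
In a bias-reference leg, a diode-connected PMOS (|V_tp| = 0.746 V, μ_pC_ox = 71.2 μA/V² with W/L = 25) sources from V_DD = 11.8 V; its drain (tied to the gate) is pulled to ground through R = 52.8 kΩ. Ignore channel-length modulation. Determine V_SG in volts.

With gate tied to drain, V_SG = V_SD ≥ V_SG − |V_tp|, so the device is in saturation.
k_p = μ_pC_ox · (W/L) = 1.78 mA/V².
KCL at the drain: ½ k_p (V_SG − |V_tp|)² = (V_DD − V_SG)/R.
Let x = V_SG − 0.746. Then 47 x² + x − 11.05 = 0, giving x = 0.474 V (positive root), so V_SG = 1.22 V.
I_D = (V_DD − V_SG)/R = (11.8 − 1.22) / 52.8 = 0.2 mA.

V_SG = 1.22 V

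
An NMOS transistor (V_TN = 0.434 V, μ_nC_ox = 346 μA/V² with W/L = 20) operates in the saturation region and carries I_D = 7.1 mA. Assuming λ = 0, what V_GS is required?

V_GS = 1.87 V

k_n = μ_nC_ox · (W/L) = 6.92 mA/V².
In saturation I_D = ½ k_n (V_GS − V_TN)², so V_GS − V_TN = √(2 I_D / k_n) = √(2 × 7.1 / 6.92) = 1.43 V.
V_GS = 0.434 + 1.43 = 1.87 V.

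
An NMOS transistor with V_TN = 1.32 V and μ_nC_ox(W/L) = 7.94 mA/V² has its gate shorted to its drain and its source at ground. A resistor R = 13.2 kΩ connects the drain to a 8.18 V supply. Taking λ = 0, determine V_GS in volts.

V_GS = 1.67 V

With gate tied to drain, V_GS = V_DS ≥ V_GS − V_TN, so the device is in saturation.
KCL at the drain: ½ k_n (V_GS − V_TN)² = (V_DD − V_GS)/R.
Let x = V_GS − 1.32. Then 52.4 x² + x − 6.86 = 0, giving x = 0.352 V (positive root), so V_GS = 1.67 V.
I_D = (V_DD − V_GS)/R = (8.18 − 1.67) / 13.2 = 0.493 mA.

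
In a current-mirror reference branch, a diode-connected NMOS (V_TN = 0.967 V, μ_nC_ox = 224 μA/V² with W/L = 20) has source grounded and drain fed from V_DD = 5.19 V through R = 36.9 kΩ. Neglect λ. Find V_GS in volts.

With gate tied to drain, V_GS = V_DS ≥ V_GS − V_TN, so the device is in saturation.
k_n = μ_nC_ox · (W/L) = 4.48 mA/V².
KCL at the drain: ½ k_n (V_GS − V_TN)² = (V_DD − V_GS)/R.
Let x = V_GS − 0.967. Then 82.7 x² + x − 4.223 = 0, giving x = 0.22 V (positive root), so V_GS = 1.19 V.
I_D = (V_DD − V_GS)/R = (5.19 − 1.19) / 36.9 = 0.108 mA.

V_GS = 1.19 V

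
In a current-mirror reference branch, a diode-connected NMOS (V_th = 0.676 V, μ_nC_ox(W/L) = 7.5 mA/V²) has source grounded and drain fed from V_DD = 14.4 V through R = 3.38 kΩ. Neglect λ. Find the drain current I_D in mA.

I_D = 3.76 mA

With gate tied to drain, V_GS = V_DS ≥ V_GS − V_th, so the device is in saturation.
KCL at the drain: ½ k_n (V_GS − V_th)² = (V_DD − V_GS)/R.
Let x = V_GS − 0.676. Then 12.7 x² + x − 13.72 = 0, giving x = 1 V (positive root), so V_GS = 1.68 V.
I_D = (V_DD − V_GS)/R = (14.4 − 1.68) / 3.38 = 3.76 mA.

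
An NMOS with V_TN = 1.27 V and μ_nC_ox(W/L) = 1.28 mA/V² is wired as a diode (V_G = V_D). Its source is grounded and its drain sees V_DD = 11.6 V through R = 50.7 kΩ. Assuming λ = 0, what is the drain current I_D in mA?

I_D = 0.193 mA

With gate tied to drain, V_GS = V_DS ≥ V_GS − V_TN, so the device is in saturation.
KCL at the drain: ½ k_n (V_GS − V_TN)² = (V_DD − V_GS)/R.
Let x = V_GS − 1.27. Then 32.4 x² + x − 10.33 = 0, giving x = 0.549 V (positive root), so V_GS = 1.82 V.
I_D = (V_DD − V_GS)/R = (11.6 − 1.82) / 50.7 = 0.193 mA.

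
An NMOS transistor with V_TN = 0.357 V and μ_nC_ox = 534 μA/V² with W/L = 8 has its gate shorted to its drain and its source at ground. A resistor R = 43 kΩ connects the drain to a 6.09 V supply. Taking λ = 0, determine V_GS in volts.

With gate tied to drain, V_GS = V_DS ≥ V_GS − V_TN, so the device is in saturation.
k_n = μ_nC_ox · (W/L) = 4.272 mA/V².
KCL at the drain: ½ k_n (V_GS − V_TN)² = (V_DD − V_GS)/R.
Let x = V_GS − 0.357. Then 91.8 x² + x − 5.733 = 0, giving x = 0.244 V (positive root), so V_GS = 0.601 V.
I_D = (V_DD − V_GS)/R = (6.09 − 0.601) / 43 = 0.128 mA.

V_GS = 0.601 V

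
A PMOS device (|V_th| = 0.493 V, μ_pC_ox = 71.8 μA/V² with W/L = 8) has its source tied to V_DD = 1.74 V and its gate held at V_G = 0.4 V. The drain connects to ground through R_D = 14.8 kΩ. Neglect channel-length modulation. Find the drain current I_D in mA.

V_SG = V_DD − V_G = 1.74 − 0.4 = 1.34 V, so V_ov = 1.34 − 0.493 = 0.847 V.
k_p = μ_pC_ox · (W/L) = 0.5744 mA/V².
Assume saturation: I_D = ½ k_p V_ov² = 0.5 × 0.5744 × 0.847² = 0.206 mA, giving V_SD = V_DD − I_D R_D = 1.74 − 0.206 × 14.8 = -1.31 V.
But -1.31 V < V_ov = 0.847 V, so the device is actually in triode.
In triode I_D = k_p[V_ov V_SD − ½ V_SD²] and I_D = (V_DD − V_SD)/R_D. Equating: 4.25 V_SD² − 8.2 V_SD + 1.74 = 0, giving V_SD = 0.243 V (the root below V_ov).
I_D = (1.74 − 0.243) / 14.8 = 0.101 mA.

I_D = 0.101 mA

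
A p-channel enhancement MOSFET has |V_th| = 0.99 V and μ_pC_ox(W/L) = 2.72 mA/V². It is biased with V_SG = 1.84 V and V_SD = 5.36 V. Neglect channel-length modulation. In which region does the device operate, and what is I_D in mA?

V_ov = V_SG − |V_th| = 1.84 − 0.99 = 0.85 V.
Since V_SD = 5.36 V ≥ V_ov = 0.85 V, the device is in saturation.
I_D = ½ k_p V_ov² = 0.5 × 2.72 × 0.85² = 0.983 mA.

Saturation; I_D = 0.983 mA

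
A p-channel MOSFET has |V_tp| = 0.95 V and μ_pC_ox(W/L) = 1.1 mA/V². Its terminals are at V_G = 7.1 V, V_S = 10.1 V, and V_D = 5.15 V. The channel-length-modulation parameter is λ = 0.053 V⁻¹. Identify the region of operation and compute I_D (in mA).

Saturation; I_D = 2.92 mA

V_SG = V_S − V_G = 10.1 − 7.1 = 3 V; V_SD = V_S − V_D = 10.1 − 5.15 = 4.95 V.
V_ov = V_SG − |V_tp| = 3 − 0.95 = 2.05 V.
Since V_SD = 4.95 V ≥ V_ov = 2.05 V, the device is in saturation.
I_D = ½ k_p V_ov² (1 + λ V_SD) = 0.5 × 1.1 × 2.05² × (1 + 0.053 × 4.95) = 2.92 mA.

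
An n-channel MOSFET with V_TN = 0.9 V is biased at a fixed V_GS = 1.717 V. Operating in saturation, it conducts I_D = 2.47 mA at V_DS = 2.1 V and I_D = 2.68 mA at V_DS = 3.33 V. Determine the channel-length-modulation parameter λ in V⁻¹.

With V_GS fixed, I_D ∝ (1 + λ V_DS) in saturation, so I_D2/I_D1 = (1 + λ V_DS2)/(1 + λ V_DS1).
2.68/2.47 = 1.085 = (1 + 3.33 λ)/(1 + 2.1 λ).
Solving: λ (I_D1 V_DS2 − I_D2 V_DS1) = I_D2 − I_D1, so λ = (2.68 − 2.47) / (2.47 × 3.33 − 2.68 × 2.1) = 0.21 / 2.6 = 0.0809 V⁻¹.

λ = 0.0809 V⁻¹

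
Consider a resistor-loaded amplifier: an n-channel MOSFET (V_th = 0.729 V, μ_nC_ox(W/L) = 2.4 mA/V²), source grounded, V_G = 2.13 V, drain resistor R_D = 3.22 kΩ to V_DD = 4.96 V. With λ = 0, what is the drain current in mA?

V_GS = V_G = 2.13 V, so V_ov = 2.13 − 0.729 = 1.4 V.
Assume saturation: I_D = ½ k_n V_ov² = 0.5 × 2.4 × 1.4² = 2.36 mA, giving V_DS = V_DD − I_D R_D = 4.96 − 2.36 × 3.22 = -2.62 V.
But -2.62 V < V_ov = 1.4 V, so the device is actually in triode.
In triode I_D = k_n[V_ov V_DS − ½ V_DS²] and I_D = (V_DD − V_DS)/R_D. Equating: 3.86 V_DS² − 11.83 V_DS + 4.96 = 0, giving V_DS = 0.502 V (the root below V_ov).
I_D = (4.96 − 0.502) / 3.22 = 1.38 mA.

I_D = 1.38 mA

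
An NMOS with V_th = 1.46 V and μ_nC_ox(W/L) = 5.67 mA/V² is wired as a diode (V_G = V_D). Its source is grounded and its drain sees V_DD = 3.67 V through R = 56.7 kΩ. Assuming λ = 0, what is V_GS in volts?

With gate tied to drain, V_GS = V_DS ≥ V_GS − V_th, so the device is in saturation.
KCL at the drain: ½ k_n (V_GS − V_th)² = (V_DD − V_GS)/R.
Let x = V_GS − 1.46. Then 161 x² + x − 2.21 = 0, giving x = 0.114 V (positive root), so V_GS = 1.57 V.
I_D = (V_DD − V_GS)/R = (3.67 − 1.57) / 56.7 = 0.037 mA.

V_GS = 1.57 V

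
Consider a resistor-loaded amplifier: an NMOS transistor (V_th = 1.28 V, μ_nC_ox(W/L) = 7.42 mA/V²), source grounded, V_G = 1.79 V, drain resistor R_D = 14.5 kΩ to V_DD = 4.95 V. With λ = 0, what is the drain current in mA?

I_D = 0.335 mA

V_GS = V_G = 1.79 V, so V_ov = 1.79 − 1.28 = 0.51 V.
Assume saturation: I_D = ½ k_n V_ov² = 0.5 × 7.42 × 0.51² = 0.965 mA, giving V_DS = V_DD − I_D R_D = 4.95 − 0.965 × 14.5 = -9.04 V.
But -9.04 V < V_ov = 0.51 V, so the device is actually in triode.
In triode I_D = k_n[V_ov V_DS − ½ V_DS²] and I_D = (V_DD − V_DS)/R_D. Equating: 53.8 V_DS² − 55.87 V_DS + 4.95 = 0, giving V_DS = 0.0978 V (the root below V_ov).
I_D = (4.95 − 0.0978) / 14.5 = 0.335 mA.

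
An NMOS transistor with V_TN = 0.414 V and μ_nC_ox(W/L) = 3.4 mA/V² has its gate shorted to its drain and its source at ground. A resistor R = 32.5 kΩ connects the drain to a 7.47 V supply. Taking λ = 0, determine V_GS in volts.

V_GS = 0.762 V

With gate tied to drain, V_GS = V_DS ≥ V_GS − V_TN, so the device is in saturation.
KCL at the drain: ½ k_n (V_GS − V_TN)² = (V_DD − V_GS)/R.
Let x = V_GS − 0.414. Then 55.2 x² + x − 7.056 = 0, giving x = 0.348 V (positive root), so V_GS = 0.762 V.
I_D = (V_DD − V_GS)/R = (7.47 − 0.762) / 32.5 = 0.206 mA.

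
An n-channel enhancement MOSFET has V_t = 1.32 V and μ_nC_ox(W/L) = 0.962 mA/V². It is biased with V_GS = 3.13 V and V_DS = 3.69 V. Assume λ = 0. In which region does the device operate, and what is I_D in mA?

Saturation; I_D = 1.58 mA

V_ov = V_GS − V_t = 3.13 − 1.32 = 1.81 V.
Since V_DS = 3.69 V ≥ V_ov = 1.81 V, the device is in saturation.
I_D = ½ k_n V_ov² = 0.5 × 0.962 × 1.81² = 1.58 mA.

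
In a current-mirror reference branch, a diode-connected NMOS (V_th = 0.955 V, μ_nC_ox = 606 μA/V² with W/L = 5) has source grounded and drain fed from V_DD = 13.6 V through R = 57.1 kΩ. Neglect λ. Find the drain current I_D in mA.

With gate tied to drain, V_GS = V_DS ≥ V_GS − V_th, so the device is in saturation.
k_n = μ_nC_ox · (W/L) = 3.03 mA/V².
KCL at the drain: ½ k_n (V_GS − V_th)² = (V_DD − V_GS)/R.
Let x = V_GS − 0.955. Then 86.5 x² + x − 12.64 = 0, giving x = 0.377 V (positive root), so V_GS = 1.33 V.
I_D = (V_DD − V_GS)/R = (13.6 − 1.33) / 57.1 = 0.215 mA.

I_D = 0.215 mA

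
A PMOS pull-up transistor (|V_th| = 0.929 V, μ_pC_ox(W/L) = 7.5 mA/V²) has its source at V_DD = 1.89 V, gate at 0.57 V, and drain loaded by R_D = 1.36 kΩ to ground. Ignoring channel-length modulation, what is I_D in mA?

I_D = 0.573 mA

V_SG = V_DD − V_G = 1.89 − 0.57 = 1.32 V, so V_ov = 1.32 − 0.929 = 0.391 V.
Assume saturation: I_D = ½ k_p V_ov² = 0.5 × 7.5 × 0.391² = 0.573 mA, giving V_SD = V_DD − I_D R_D = 1.89 − 0.573 × 1.36 = 1.11 V.
V_SD = 1.11 V ≥ V_ov = 0.391 V, confirming saturation.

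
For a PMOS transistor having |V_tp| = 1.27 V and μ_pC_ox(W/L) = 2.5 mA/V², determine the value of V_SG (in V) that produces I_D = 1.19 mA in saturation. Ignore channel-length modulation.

In saturation I_D = ½ k_p (V_SG − |V_tp|)², so V_SG − |V_tp| = √(2 I_D / k_p) = √(2 × 1.19 / 2.5) = 0.976 V.
V_SG = 1.27 + 0.976 = 2.25 V.

V_SG = 2.25 V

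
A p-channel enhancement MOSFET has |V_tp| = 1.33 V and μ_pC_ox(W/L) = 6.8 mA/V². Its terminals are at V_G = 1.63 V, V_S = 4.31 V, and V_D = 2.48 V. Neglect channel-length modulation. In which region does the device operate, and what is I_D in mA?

V_SG = V_S − V_G = 4.31 − 1.63 = 2.68 V; V_SD = V_S − V_D = 4.31 − 2.48 = 1.83 V.
V_ov = V_SG − |V_tp| = 2.68 − 1.33 = 1.35 V.
Since V_SD = 1.83 V ≥ V_ov = 1.35 V, the device is in saturation.
I_D = ½ k_p V_ov² = 0.5 × 6.8 × 1.35² = 6.2 mA.

Saturation; I_D = 6.20 mA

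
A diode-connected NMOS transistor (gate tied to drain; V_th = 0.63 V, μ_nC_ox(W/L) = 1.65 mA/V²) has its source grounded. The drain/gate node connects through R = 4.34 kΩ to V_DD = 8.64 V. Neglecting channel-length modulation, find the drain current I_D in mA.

I_D = 1.53 mA

With gate tied to drain, V_GS = V_DS ≥ V_GS − V_th, so the device is in saturation.
KCL at the drain: ½ k_n (V_GS − V_th)² = (V_DD − V_GS)/R.
Let x = V_GS − 0.63. Then 3.58 x² + x − 8.01 = 0, giving x = 1.36 V (positive root), so V_GS = 1.99 V.
I_D = (V_DD − V_GS)/R = (8.64 − 1.99) / 4.34 = 1.53 mA.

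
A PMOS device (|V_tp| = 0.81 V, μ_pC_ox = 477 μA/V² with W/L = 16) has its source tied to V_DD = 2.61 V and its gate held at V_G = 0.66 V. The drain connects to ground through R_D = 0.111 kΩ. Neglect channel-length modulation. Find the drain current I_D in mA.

V_SG = V_DD − V_G = 2.61 − 0.66 = 1.95 V, so V_ov = 1.95 − 0.81 = 1.14 V.
k_p = μ_pC_ox · (W/L) = 7.632 mA/V².
Assume saturation: I_D = ½ k_p V_ov² = 0.5 × 7.632 × 1.14² = 4.96 mA, giving V_SD = V_DD − I_D R_D = 2.61 − 4.96 × 0.111 = 2.06 V.
V_SD = 2.06 V ≥ V_ov = 1.14 V, confirming saturation.

I_D = 4.96 mA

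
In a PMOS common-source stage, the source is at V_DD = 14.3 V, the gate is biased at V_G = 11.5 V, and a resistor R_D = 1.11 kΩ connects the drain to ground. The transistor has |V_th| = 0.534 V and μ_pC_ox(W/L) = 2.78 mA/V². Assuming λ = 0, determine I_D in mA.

V_SG = V_DD − V_G = 14.3 − 11.5 = 2.8 V, so V_ov = 2.8 − 0.534 = 2.27 V.
Assume saturation: I_D = ½ k_p V_ov² = 0.5 × 2.78 × 2.27² = 7.14 mA, giving V_SD = V_DD − I_D R_D = 14.3 − 7.14 × 1.11 = 6.38 V.
V_SD = 6.38 V ≥ V_ov = 2.27 V, confirming saturation.

I_D = 7.14 mA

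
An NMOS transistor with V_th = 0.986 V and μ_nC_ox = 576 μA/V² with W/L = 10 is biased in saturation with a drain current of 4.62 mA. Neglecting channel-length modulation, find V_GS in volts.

V_GS = 2.25 V

k_n = μ_nC_ox · (W/L) = 5.76 mA/V².
In saturation I_D = ½ k_n (V_GS − V_th)², so V_GS − V_th = √(2 I_D / k_n) = √(2 × 4.62 / 5.76) = 1.27 V.
V_GS = 0.986 + 1.27 = 2.25 V.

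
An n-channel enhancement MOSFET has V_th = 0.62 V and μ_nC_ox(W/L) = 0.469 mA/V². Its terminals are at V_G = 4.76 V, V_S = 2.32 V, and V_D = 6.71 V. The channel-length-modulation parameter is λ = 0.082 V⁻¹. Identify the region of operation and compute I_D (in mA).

V_GS = V_G − V_S = 4.76 − 2.32 = 2.44 V; V_DS = V_D − V_S = 6.71 − 2.32 = 4.39 V.
V_ov = V_GS − V_th = 2.44 − 0.62 = 1.82 V.
Since V_DS = 4.39 V ≥ V_ov = 1.82 V, the device is in saturation.
I_D = ½ k_n V_ov² (1 + λ V_DS) = 0.5 × 0.469 × 1.82² × (1 + 0.082 × 4.39) = 1.06 mA.

Saturation; I_D = 1.06 mA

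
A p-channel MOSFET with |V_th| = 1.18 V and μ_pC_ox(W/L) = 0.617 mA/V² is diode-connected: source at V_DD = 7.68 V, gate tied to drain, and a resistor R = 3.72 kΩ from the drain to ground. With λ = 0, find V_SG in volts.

With gate tied to drain, V_SG = V_SD ≥ V_SG − |V_th|, so the device is in saturation.
KCL at the drain: ½ k_p (V_SG − |V_th|)² = (V_DD − V_SG)/R.
Let x = V_SG − 1.18. Then 1.15 x² + x − 6.5 = 0, giving x = 1.98 V (positive root), so V_SG = 3.16 V.
I_D = (V_DD − V_SG)/R = (7.68 − 3.16) / 3.72 = 1.21 mA.

V_SG = 3.16 V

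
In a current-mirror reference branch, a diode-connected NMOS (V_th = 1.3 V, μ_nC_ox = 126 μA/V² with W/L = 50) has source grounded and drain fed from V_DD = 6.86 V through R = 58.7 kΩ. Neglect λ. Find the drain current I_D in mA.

With gate tied to drain, V_GS = V_DS ≥ V_GS − V_th, so the device is in saturation.
k_n = μ_nC_ox · (W/L) = 6.3 mA/V².
KCL at the drain: ½ k_n (V_GS − V_th)² = (V_DD − V_GS)/R.
Let x = V_GS − 1.3. Then 185 x² + x − 5.56 = 0, giving x = 0.171 V (positive root), so V_GS = 1.47 V.
I_D = (V_DD − V_GS)/R = (6.86 − 1.47) / 58.7 = 0.0918 mA.

I_D = 0.0918 mA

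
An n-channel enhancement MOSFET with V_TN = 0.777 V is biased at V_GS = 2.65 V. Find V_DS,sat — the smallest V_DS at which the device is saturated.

V_DS,sat = 1.87 V

The boundary between triode and saturation is V_DS = V_GS − V_TN = V_ov.
V_ov = 2.65 − 0.777 = 1.87 V.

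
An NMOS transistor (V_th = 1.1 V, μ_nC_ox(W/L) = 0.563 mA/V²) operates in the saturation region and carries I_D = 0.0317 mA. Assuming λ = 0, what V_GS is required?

V_GS = 1.44 V

In saturation I_D = ½ k_n (V_GS − V_th)², so V_GS − V_th = √(2 I_D / k_n) = √(2 × 0.0317 / 0.563) = 0.336 V.
V_GS = 1.1 + 0.336 = 1.44 V.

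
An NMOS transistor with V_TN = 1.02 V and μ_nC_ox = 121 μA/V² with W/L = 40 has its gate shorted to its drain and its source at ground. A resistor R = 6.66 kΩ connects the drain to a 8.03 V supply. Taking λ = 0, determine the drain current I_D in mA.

With gate tied to drain, V_GS = V_DS ≥ V_GS − V_TN, so the device is in saturation.
k_n = μ_nC_ox · (W/L) = 4.84 mA/V².
KCL at the drain: ½ k_n (V_GS − V_TN)² = (V_DD − V_GS)/R.
Let x = V_GS − 1.02. Then 16.1 x² + x − 7.01 = 0, giving x = 0.629 V (positive root), so V_GS = 1.65 V.
I_D = (V_DD − V_GS)/R = (8.03 − 1.65) / 6.66 = 0.958 mA.

I_D = 0.958 mA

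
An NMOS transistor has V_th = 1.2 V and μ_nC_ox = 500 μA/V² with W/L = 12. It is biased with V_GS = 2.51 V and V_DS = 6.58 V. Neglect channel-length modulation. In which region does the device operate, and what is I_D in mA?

k_n = μ_nC_ox · (W/L) = 6 mA/V².
V_ov = V_GS − V_th = 2.51 − 1.2 = 1.31 V.
Since V_DS = 6.58 V ≥ V_ov = 1.31 V, the device is in saturation.
I_D = ½ k_n V_ov² = 0.5 × 6 × 1.31² = 5.15 mA.

Saturation; I_D = 5.15 mA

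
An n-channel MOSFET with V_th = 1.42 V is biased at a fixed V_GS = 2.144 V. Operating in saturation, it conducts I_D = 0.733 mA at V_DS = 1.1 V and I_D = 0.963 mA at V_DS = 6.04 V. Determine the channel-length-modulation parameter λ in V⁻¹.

λ = 0.0683 V⁻¹

With V_GS fixed, I_D ∝ (1 + λ V_DS) in saturation, so I_D2/I_D1 = (1 + λ V_DS2)/(1 + λ V_DS1).
0.963/0.733 = 1.314 = (1 + 6.04 λ)/(1 + 1.1 λ).
Solving: λ (I_D1 V_DS2 − I_D2 V_DS1) = I_D2 − I_D1, so λ = (0.963 − 0.733) / (0.733 × 6.04 − 0.963 × 1.1) = 0.23 / 3.37 = 0.0683 V⁻¹.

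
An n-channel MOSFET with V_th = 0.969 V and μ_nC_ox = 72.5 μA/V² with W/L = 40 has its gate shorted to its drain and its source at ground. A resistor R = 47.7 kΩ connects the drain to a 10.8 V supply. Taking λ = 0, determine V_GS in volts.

With gate tied to drain, V_GS = V_DS ≥ V_GS − V_th, so the device is in saturation.
k_n = μ_nC_ox · (W/L) = 2.9 mA/V².
KCL at the drain: ½ k_n (V_GS − V_th)² = (V_DD − V_GS)/R.
Let x = V_GS − 0.969. Then 69.2 x² + x − 9.831 = 0, giving x = 0.37 V (positive root), so V_GS = 1.34 V.
I_D = (V_DD − V_GS)/R = (10.8 − 1.34) / 47.7 = 0.198 mA.

V_GS = 1.34 V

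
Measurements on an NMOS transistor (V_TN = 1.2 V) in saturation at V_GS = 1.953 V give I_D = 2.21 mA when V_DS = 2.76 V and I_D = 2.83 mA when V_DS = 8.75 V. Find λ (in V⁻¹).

λ = 0.0538 V⁻¹

With V_GS fixed, I_D ∝ (1 + λ V_DS) in saturation, so I_D2/I_D1 = (1 + λ V_DS2)/(1 + λ V_DS1).
2.83/2.21 = 1.281 = (1 + 8.75 λ)/(1 + 2.76 λ).
Solving: λ (I_D1 V_DS2 − I_D2 V_DS1) = I_D2 − I_D1, so λ = (2.83 − 2.21) / (2.21 × 8.75 − 2.83 × 2.76) = 0.62 / 11.5 = 0.0538 V⁻¹.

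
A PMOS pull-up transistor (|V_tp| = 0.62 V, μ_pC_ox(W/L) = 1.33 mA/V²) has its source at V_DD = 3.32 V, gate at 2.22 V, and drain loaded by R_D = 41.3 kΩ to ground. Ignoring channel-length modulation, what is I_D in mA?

I_D = 0.0770 mA

V_SG = V_DD − V_G = 3.32 − 2.22 = 1.1 V, so V_ov = 1.1 − 0.62 = 0.48 V.
Assume saturation: I_D = ½ k_p V_ov² = 0.5 × 1.33 × 0.48² = 0.153 mA, giving V_SD = V_DD − I_D R_D = 3.32 − 0.153 × 41.3 = -3.01 V.
But -3.01 V < V_ov = 0.48 V, so the device is actually in triode.
In triode I_D = k_p[V_ov V_SD − ½ V_SD²] and I_D = (V_DD − V_SD)/R_D. Equating: 27.5 V_SD² − 27.37 V_SD + 3.32 = 0, giving V_SD = 0.141 V (the root below V_ov).
I_D = (3.32 − 0.141) / 41.3 = 0.077 mA.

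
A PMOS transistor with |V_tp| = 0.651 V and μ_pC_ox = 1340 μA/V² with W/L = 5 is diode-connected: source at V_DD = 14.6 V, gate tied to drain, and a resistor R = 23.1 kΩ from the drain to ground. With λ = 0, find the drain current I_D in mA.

I_D = 0.586 mA

With gate tied to drain, V_SG = V_SD ≥ V_SG − |V_tp|, so the device is in saturation.
k_p = μ_pC_ox · (W/L) = 6.7 mA/V².
KCL at the drain: ½ k_p (V_SG − |V_tp|)² = (V_DD − V_SG)/R.
Let x = V_SG − 0.651. Then 77.4 x² + x − 13.95 = 0, giving x = 0.418 V (positive root), so V_SG = 1.07 V.
I_D = (V_DD − V_SG)/R = (14.6 − 1.07) / 23.1 = 0.586 mA.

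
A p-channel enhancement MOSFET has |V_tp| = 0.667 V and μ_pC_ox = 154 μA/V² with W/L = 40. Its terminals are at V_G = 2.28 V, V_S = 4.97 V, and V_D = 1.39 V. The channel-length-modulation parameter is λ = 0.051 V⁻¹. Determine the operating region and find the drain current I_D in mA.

V_SG = V_S − V_G = 4.97 − 2.28 = 2.69 V; V_SD = V_S − V_D = 4.97 − 1.39 = 3.58 V.
k_p = μ_pC_ox · (W/L) = 6.16 mA/V².
V_ov = V_SG − |V_tp| = 2.69 − 0.667 = 2.02 V.
Since V_SD = 3.58 V ≥ V_ov = 2.02 V, the device is in saturation.
I_D = ½ k_p V_ov² (1 + λ V_SD) = 0.5 × 6.16 × 2.02² × (1 + 0.051 × 3.58) = 14.9 mA.

Saturation; I_D = 14.9 mA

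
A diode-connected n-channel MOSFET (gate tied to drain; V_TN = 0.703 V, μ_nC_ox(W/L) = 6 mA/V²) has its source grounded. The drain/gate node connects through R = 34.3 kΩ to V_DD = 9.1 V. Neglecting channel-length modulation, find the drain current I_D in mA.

I_D = 0.237 mA

With gate tied to drain, V_GS = V_DS ≥ V_GS − V_TN, so the device is in saturation.
KCL at the drain: ½ k_n (V_GS − V_TN)² = (V_DD − V_GS)/R.
Let x = V_GS − 0.703. Then 103 x² + x − 8.397 = 0, giving x = 0.281 V (positive root), so V_GS = 0.984 V.
I_D = (V_DD − V_GS)/R = (9.1 − 0.984) / 34.3 = 0.237 mA.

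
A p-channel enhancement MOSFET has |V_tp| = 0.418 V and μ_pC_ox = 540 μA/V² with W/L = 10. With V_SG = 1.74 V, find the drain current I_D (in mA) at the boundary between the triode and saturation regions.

I_D = 4.72 mA

At the boundary V_SD = V_ov = V_SG − |V_tp| = 1.74 − 0.418 = 1.32 V.
k_p = μ_pC_ox · (W/L) = 5.4 mA/V².
I_D = ½ k_p V_ov² = 0.5 × 5.4 × 1.32² = 4.72 mA.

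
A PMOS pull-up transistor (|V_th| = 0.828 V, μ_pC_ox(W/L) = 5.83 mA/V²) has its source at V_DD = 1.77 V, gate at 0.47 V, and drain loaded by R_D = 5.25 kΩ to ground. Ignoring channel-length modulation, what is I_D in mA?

I_D = 0.312 mA

V_SG = V_DD − V_G = 1.77 − 0.47 = 1.3 V, so V_ov = 1.3 − 0.828 = 0.472 V.
Assume saturation: I_D = ½ k_p V_ov² = 0.5 × 5.83 × 0.472² = 0.649 mA, giving V_SD = V_DD − I_D R_D = 1.77 − 0.649 × 5.25 = -1.64 V.
But -1.64 V < V_ov = 0.472 V, so the device is actually in triode.
In triode I_D = k_p[V_ov V_SD − ½ V_SD²] and I_D = (V_DD − V_SD)/R_D. Equating: 15.3 V_SD² − 15.45 V_SD + 1.77 = 0, giving V_SD = 0.132 V (the root below V_ov).
I_D = (1.77 − 0.132) / 5.25 = 0.312 mA.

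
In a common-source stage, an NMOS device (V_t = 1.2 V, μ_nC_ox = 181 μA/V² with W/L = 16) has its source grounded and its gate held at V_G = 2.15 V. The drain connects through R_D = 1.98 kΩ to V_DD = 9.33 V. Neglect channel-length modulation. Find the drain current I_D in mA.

V_GS = V_G = 2.15 V, so V_ov = 2.15 − 1.2 = 0.95 V.
k_n = μ_nC_ox · (W/L) = 2.896 mA/V².
Assume saturation: I_D = ½ k_n V_ov² = 0.5 × 2.896 × 0.95² = 1.31 mA, giving V_DS = V_DD − I_D R_D = 9.33 − 1.31 × 1.98 = 6.74 V.
V_DS = 6.74 V ≥ V_ov = 0.95 V, confirming saturation.

I_D = 1.31 mA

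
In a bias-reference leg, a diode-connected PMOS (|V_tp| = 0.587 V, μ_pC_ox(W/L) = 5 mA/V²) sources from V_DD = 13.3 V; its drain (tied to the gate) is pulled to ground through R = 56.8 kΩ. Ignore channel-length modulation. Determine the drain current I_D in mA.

With gate tied to drain, V_SG = V_SD ≥ V_SG − |V_tp|, so the device is in saturation.
KCL at the drain: ½ k_p (V_SG − |V_tp|)² = (V_DD − V_SG)/R.
Let x = V_SG − 0.587. Then 142 x² + x − 12.71 = 0, giving x = 0.296 V (positive root), so V_SG = 0.883 V.
I_D = (V_DD − V_SG)/R = (13.3 − 0.883) / 56.8 = 0.219 mA.

I_D = 0.219 mA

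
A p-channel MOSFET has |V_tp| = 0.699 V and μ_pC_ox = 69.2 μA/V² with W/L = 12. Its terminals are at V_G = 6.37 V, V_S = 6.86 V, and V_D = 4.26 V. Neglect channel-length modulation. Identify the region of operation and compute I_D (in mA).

Cutoff; I_D = 0 mA

V_SG = V_S − V_G = 6.86 − 6.37 = 0.49 V; V_SD = V_S − V_D = 6.86 − 4.26 = 2.6 V.
V_SG = 0.49 V < |V_tp| = 0.699 V, so the transistor is in cutoff.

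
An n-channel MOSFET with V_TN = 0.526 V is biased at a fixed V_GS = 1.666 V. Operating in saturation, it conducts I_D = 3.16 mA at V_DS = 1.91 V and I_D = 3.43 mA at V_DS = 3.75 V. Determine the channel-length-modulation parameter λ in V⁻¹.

λ = 0.0510 V⁻¹

With V_GS fixed, I_D ∝ (1 + λ V_DS) in saturation, so I_D2/I_D1 = (1 + λ V_DS2)/(1 + λ V_DS1).
3.43/3.16 = 1.085 = (1 + 3.75 λ)/(1 + 1.91 λ).
Solving: λ (I_D1 V_DS2 − I_D2 V_DS1) = I_D2 − I_D1, so λ = (3.43 − 3.16) / (3.16 × 3.75 − 3.43 × 1.91) = 0.27 / 5.3 = 0.051 V⁻¹.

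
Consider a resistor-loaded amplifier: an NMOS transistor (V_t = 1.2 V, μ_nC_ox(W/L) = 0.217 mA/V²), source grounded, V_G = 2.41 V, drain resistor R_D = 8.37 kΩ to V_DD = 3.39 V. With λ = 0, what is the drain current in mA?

V_GS = V_G = 2.41 V, so V_ov = 2.41 − 1.2 = 1.21 V.
Assume saturation: I_D = ½ k_n V_ov² = 0.5 × 0.217 × 1.21² = 0.159 mA, giving V_DS = V_DD − I_D R_D = 3.39 − 0.159 × 8.37 = 2.06 V.
V_DS = 2.06 V ≥ V_ov = 1.21 V, confirming saturation.

I_D = 0.159 mA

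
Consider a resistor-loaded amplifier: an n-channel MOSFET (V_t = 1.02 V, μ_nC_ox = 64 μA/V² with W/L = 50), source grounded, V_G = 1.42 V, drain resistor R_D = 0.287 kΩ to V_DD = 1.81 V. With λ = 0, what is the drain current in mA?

V_GS = V_G = 1.42 V, so V_ov = 1.42 − 1.02 = 0.4 V.
k_n = μ_nC_ox · (W/L) = 3.2 mA/V².
Assume saturation: I_D = ½ k_n V_ov² = 0.5 × 3.2 × 0.4² = 0.256 mA, giving V_DS = V_DD − I_D R_D = 1.81 − 0.256 × 0.287 = 1.74 V.
V_DS = 1.74 V ≥ V_ov = 0.4 V, confirming saturation.

I_D = 0.256 mA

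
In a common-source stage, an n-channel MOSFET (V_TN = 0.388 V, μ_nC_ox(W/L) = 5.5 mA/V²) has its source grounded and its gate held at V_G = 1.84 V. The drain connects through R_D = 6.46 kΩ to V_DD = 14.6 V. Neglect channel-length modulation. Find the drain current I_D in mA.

I_D = 2.21 mA

V_GS = V_G = 1.84 V, so V_ov = 1.84 − 0.388 = 1.45 V.
Assume saturation: I_D = ½ k_n V_ov² = 0.5 × 5.5 × 1.45² = 5.8 mA, giving V_DS = V_DD − I_D R_D = 14.6 − 5.8 × 6.46 = -22.9 V.
But -22.9 V < V_ov = 1.45 V, so the device is actually in triode.
In triode I_D = k_n[V_ov V_DS − ½ V_DS²] and I_D = (V_DD − V_DS)/R_D. Equating: 17.8 V_DS² − 52.59 V_DS + 14.6 = 0, giving V_DS = 0.31 V (the root below V_ov).
I_D = (14.6 − 0.31) / 6.46 = 2.21 mA.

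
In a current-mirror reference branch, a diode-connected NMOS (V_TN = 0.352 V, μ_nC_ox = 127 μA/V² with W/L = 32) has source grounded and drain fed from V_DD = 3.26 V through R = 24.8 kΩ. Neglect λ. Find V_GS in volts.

With gate tied to drain, V_GS = V_DS ≥ V_GS − V_TN, so the device is in saturation.
k_n = μ_nC_ox · (W/L) = 4.064 mA/V².
KCL at the drain: ½ k_n (V_GS − V_TN)² = (V_DD − V_GS)/R.
Let x = V_GS − 0.352. Then 50.4 x² + x − 2.908 = 0, giving x = 0.231 V (positive root), so V_GS = 0.583 V.
I_D = (V_DD − V_GS)/R = (3.26 − 0.583) / 24.8 = 0.108 mA.

V_GS = 0.583 V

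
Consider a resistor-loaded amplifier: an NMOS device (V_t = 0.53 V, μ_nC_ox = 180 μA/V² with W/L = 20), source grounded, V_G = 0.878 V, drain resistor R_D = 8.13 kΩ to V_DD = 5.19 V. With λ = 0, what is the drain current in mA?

V_GS = V_G = 0.878 V, so V_ov = 0.878 − 0.53 = 0.348 V.
k_n = μ_nC_ox · (W/L) = 3.6 mA/V².
Assume saturation: I_D = ½ k_n V_ov² = 0.5 × 3.6 × 0.348² = 0.218 mA, giving V_DS = V_DD − I_D R_D = 5.19 − 0.218 × 8.13 = 3.42 V.
V_DS = 3.42 V ≥ V_ov = 0.348 V, confirming saturation.

I_D = 0.218 mA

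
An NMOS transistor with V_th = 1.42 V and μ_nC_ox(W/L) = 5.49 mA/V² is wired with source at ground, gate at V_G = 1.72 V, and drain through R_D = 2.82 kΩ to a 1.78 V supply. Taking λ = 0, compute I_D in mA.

I_D = 0.247 mA

V_GS = V_G = 1.72 V, so V_ov = 1.72 − 1.42 = 0.3 V.
Assume saturation: I_D = ½ k_n V_ov² = 0.5 × 5.49 × 0.3² = 0.247 mA, giving V_DS = V_DD − I_D R_D = 1.78 − 0.247 × 2.82 = 1.08 V.
V_DS = 1.08 V ≥ V_ov = 0.3 V, confirming saturation.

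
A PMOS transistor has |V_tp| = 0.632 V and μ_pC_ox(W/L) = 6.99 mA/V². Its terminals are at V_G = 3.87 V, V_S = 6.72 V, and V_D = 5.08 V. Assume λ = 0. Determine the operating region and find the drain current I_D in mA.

V_SG = V_S − V_G = 6.72 − 3.87 = 2.85 V; V_SD = V_S − V_D = 6.72 − 5.08 = 1.64 V.
V_ov = V_SG − |V_tp| = 2.85 − 0.632 = 2.22 V.
Since V_SD = 1.64 V < V_ov = 2.22 V, the device is in the triode region.
I_D = k_p [V_ov · V_SD − ½ V_SD²] = 6.99 × [2.22 × 1.64 − 0.5 × 1.64²] = 16 mA.

Triode; I_D = 16.0 mA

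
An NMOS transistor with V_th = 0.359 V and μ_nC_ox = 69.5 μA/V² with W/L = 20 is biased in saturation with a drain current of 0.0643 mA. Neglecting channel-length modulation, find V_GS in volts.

k_n = μ_nC_ox · (W/L) = 1.39 mA/V².
In saturation I_D = ½ k_n (V_GS − V_th)², so V_GS − V_th = √(2 I_D / k_n) = √(2 × 0.0643 / 1.39) = 0.304 V.
V_GS = 0.359 + 0.304 = 0.663 V.

V_GS = 0.663 V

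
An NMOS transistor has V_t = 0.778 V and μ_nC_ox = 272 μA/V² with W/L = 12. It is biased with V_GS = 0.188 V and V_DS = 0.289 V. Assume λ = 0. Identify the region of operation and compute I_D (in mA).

V_GS = 0.188 V < V_t = 0.778 V, so the transistor is in cutoff.

Cutoff; I_D = 0 mA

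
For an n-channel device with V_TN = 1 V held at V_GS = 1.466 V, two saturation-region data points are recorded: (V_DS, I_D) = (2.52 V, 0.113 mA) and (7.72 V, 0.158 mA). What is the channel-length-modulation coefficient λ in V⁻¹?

With V_GS fixed, I_D ∝ (1 + λ V_DS) in saturation, so I_D2/I_D1 = (1 + λ V_DS2)/(1 + λ V_DS1).
0.158/0.113 = 1.398 = (1 + 7.72 λ)/(1 + 2.52 λ).
Solving: λ (I_D1 V_DS2 − I_D2 V_DS1) = I_D2 − I_D1, so λ = (0.158 − 0.113) / (0.113 × 7.72 − 0.158 × 2.52) = 0.045 / 0.474 = 0.0949 V⁻¹.

λ = 0.0949 V⁻¹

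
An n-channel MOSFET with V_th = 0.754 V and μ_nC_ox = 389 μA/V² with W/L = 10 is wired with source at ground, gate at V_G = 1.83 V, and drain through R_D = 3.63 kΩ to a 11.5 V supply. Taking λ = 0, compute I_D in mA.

I_D = 2.25 mA

V_GS = V_G = 1.83 V, so V_ov = 1.83 − 0.754 = 1.08 V.
k_n = μ_nC_ox · (W/L) = 3.89 mA/V².
Assume saturation: I_D = ½ k_n V_ov² = 0.5 × 3.89 × 1.08² = 2.25 mA, giving V_DS = V_DD − I_D R_D = 11.5 − 2.25 × 3.63 = 3.33 V.
V_DS = 3.33 V ≥ V_ov = 1.08 V, confirming saturation.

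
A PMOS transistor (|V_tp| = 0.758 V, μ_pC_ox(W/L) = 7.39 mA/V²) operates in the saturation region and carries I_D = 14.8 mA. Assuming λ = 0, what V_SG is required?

In saturation I_D = ½ k_p (V_SG − |V_tp|)², so V_SG − |V_tp| = √(2 I_D / k_p) = √(2 × 14.8 / 7.39) = 2 V.
V_SG = 0.758 + 2 = 2.76 V.

V_SG = 2.76 V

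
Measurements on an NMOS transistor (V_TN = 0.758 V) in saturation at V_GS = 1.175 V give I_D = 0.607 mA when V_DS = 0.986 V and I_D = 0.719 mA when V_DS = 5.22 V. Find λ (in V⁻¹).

λ = 0.0455 V⁻¹

With V_GS fixed, I_D ∝ (1 + λ V_DS) in saturation, so I_D2/I_D1 = (1 + λ V_DS2)/(1 + λ V_DS1).
0.719/0.607 = 1.185 = (1 + 5.22 λ)/(1 + 0.986 λ).
Solving: λ (I_D1 V_DS2 − I_D2 V_DS1) = I_D2 − I_D1, so λ = (0.719 − 0.607) / (0.607 × 5.22 − 0.719 × 0.986) = 0.112 / 2.46 = 0.0455 V⁻¹.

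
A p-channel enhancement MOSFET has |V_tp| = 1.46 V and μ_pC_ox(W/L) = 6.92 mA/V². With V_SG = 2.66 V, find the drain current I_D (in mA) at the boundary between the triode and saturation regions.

At the boundary V_SD = V_ov = V_SG − |V_tp| = 2.66 − 1.46 = 1.2 V.
I_D = ½ k_p V_ov² = 0.5 × 6.92 × 1.2² = 4.98 mA.

I_D = 4.98 mA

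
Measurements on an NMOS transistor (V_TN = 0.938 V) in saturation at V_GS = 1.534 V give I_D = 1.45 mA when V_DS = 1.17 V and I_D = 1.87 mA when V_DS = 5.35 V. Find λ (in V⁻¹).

λ = 0.0754 V⁻¹

With V_GS fixed, I_D ∝ (1 + λ V_DS) in saturation, so I_D2/I_D1 = (1 + λ V_DS2)/(1 + λ V_DS1).
1.87/1.45 = 1.29 = (1 + 5.35 λ)/(1 + 1.17 λ).
Solving: λ (I_D1 V_DS2 − I_D2 V_DS1) = I_D2 − I_D1, so λ = (1.87 − 1.45) / (1.45 × 5.35 − 1.87 × 1.17) = 0.42 / 5.57 = 0.0754 V⁻¹.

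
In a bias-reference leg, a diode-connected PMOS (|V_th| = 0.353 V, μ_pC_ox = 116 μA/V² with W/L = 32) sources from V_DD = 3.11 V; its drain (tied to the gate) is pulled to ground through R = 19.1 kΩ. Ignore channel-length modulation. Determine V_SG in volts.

V_SG = 0.618 V

With gate tied to drain, V_SG = V_SD ≥ V_SG − |V_th|, so the device is in saturation.
k_p = μ_pC_ox · (W/L) = 3.712 mA/V².
KCL at the drain: ½ k_p (V_SG − |V_th|)² = (V_DD − V_SG)/R.
Let x = V_SG − 0.353. Then 35.4 x² + x − 2.757 = 0, giving x = 0.265 V (positive root), so V_SG = 0.618 V.
I_D = (V_DD − V_SG)/R = (3.11 − 0.618) / 19.1 = 0.13 mA.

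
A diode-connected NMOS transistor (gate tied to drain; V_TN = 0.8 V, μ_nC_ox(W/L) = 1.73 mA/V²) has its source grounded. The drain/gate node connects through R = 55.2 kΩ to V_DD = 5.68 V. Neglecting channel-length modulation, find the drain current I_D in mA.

With gate tied to drain, V_GS = V_DS ≥ V_GS − V_TN, so the device is in saturation.
KCL at the drain: ½ k_n (V_GS − V_TN)² = (V_DD − V_GS)/R.
Let x = V_GS − 0.8. Then 47.7 x² + x − 4.88 = 0, giving x = 0.309 V (positive root), so V_GS = 1.11 V.
I_D = (V_DD − V_GS)/R = (5.68 − 1.11) / 55.2 = 0.0828 mA.

I_D = 0.0828 mA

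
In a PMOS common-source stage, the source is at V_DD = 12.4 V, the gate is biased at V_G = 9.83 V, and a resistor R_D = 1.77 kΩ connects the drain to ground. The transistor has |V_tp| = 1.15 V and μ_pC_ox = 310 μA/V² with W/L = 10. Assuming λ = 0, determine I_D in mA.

V_SG = V_DD − V_G = 12.4 − 9.83 = 2.57 V, so V_ov = 2.57 − 1.15 = 1.42 V.
k_p = μ_pC_ox · (W/L) = 3.1 mA/V².
Assume saturation: I_D = ½ k_p V_ov² = 0.5 × 3.1 × 1.42² = 3.13 mA, giving V_SD = V_DD − I_D R_D = 12.4 − 3.13 × 1.77 = 6.87 V.
V_SD = 6.87 V ≥ V_ov = 1.42 V, confirming saturation.

I_D = 3.13 mA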